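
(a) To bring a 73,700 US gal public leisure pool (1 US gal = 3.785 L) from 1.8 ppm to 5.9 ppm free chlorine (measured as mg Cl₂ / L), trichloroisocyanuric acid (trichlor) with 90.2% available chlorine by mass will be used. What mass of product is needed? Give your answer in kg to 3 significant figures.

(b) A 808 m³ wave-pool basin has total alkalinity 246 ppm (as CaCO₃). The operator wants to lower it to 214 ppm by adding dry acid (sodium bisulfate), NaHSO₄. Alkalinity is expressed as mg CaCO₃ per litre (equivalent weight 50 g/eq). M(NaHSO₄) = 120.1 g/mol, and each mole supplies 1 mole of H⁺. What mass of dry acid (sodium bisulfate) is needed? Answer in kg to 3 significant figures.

(a) 1.27 kg; (b) 62.1 kg

(a) Volume: 73,700 US gal × 3.785 L/gal = 278,954 L.
(a) Chlorine deficit: 5.9 − 1.8 = 4.1 ppm = 4.1 mg/L as Cl₂.
(a) Cl₂ equivalent needed: 4.1 mg/L × 278,954 L = 1,144,000 mg = 1144 g.
(a) Product at 90.2% available chlorine: 1144 / 0.902 = 1268 g.

(b) Volume: 808 m³ = 808,000 L.
(b) Alkalinity to neutralize: (246 − 214) = 32 mg/L as CaCO₃ × 808,000 L = 25,860 g as CaCO₃.
(b) Equivalents of H⁺ required: 25,860 ÷ 50 g/eq = 517.1 eq = 517.1 mol NaHSO₄.
(b) Mass of NaHSO₄: 517.1 × 120.1 = 62,110 g.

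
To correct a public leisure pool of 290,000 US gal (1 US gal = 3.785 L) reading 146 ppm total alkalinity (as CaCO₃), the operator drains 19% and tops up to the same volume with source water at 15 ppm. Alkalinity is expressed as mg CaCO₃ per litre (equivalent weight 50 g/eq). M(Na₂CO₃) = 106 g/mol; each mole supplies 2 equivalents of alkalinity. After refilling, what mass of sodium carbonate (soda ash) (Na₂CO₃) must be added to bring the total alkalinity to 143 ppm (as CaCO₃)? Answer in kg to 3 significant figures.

25.5 kg

Volume: 290,000 US gal × 3.785 L/gal = 1,097,650 L.
After draining 19% and refilling: 146 × 0.81 + 15 × 0.19 = 121.11 ppm.
Deficit to target: 143 − 121.11 = 21.89 mg/L.
As CaCO₃: 21.89 mg/L × 1,097,650 L = 24,030 g; ÷ 50 g/eq ÷ 2 = 240.3 mol Na₂CO₃.
Mass: 240.3 × 106 = 25,470 g.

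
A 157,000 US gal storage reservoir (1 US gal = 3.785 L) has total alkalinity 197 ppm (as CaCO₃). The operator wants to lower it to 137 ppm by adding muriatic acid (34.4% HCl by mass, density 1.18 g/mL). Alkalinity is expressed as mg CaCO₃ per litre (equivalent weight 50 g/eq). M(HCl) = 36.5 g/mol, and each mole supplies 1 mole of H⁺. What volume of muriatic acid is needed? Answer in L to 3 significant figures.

64.1 L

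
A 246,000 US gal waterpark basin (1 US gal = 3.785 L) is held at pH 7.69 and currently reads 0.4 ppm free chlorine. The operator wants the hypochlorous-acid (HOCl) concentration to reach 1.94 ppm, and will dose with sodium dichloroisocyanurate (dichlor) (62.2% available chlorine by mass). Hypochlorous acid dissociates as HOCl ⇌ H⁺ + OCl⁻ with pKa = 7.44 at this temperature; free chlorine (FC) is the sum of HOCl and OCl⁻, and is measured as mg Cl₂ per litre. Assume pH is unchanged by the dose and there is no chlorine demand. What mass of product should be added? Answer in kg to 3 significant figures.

7.47 kg

Volume: 246,000 US gal × 3.785 L/gal = 931,110 L.
[OCl⁻]/[HOCl] = 10^(pH − pKa) = 10^(7.69 − 7.44) = 1.778; fraction as HOCl = 1/(1 + 1.778) = 0.3599.
Free chlorine required for 1.94 ppm HOCl: 1.94 / 0.3599 = 5.39 ppm.
FC to add: 5.39 − 0.4 = 4.99 mg/L as Cl₂.
Cl₂ equivalent: 4.99 mg/L × 931,110 L = 4646 g.
Product at 62.2% available Cl: 4646 / 0.622 = 7470 g.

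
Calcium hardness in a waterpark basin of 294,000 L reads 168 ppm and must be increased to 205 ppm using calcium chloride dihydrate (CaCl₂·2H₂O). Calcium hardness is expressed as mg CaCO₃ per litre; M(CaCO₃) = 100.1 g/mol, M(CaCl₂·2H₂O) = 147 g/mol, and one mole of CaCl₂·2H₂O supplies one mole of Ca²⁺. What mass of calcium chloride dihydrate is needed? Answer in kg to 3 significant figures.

16.0 kg

Hardness to add: (205 − 168) = 37 mg/L as CaCO₃ × 294,000 L = 10,880 g as CaCO₃.
Moles of Ca²⁺ (1 mol Ca²⁺ ≡ 1 mol CaCO₃): 10,880 / 100.1 g/mol = 108.7 mol.
Mass of CaCl₂·2H₂O: 108.7 × 147 = 15,970 g.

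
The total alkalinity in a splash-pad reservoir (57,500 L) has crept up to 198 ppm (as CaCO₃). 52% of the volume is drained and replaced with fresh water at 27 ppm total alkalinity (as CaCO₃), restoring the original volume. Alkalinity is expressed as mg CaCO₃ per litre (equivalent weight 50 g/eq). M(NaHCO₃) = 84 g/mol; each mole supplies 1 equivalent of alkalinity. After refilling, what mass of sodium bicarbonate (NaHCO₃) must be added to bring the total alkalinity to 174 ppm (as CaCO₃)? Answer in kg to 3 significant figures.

After draining 52% and refilling: 198 × 0.48 + 27 × 0.52 = 109.08 ppm.
Deficit to target: 174 − 109.08 = 64.92 mg/L.
As CaCO₃: 64.92 mg/L × 57,500 L = 3733 g; ÷ 50 g/eq ÷ 1 = 74.66 mol NaHCO₃.
Mass: 74.66 × 84 = 6271 g.

6.27 kg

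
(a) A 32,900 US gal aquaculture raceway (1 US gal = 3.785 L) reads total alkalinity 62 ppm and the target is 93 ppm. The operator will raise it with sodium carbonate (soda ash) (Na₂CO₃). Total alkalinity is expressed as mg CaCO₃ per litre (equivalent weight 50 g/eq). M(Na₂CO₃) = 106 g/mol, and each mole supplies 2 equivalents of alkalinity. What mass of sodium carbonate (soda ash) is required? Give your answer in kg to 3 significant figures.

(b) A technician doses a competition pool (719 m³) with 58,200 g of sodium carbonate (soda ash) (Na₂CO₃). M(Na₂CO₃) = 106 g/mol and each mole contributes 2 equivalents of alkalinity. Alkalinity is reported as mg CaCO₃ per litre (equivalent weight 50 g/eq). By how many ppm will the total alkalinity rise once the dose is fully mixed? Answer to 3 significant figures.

(a) Volume: 32,900 US gal × 3.785 L/gal = 124,526 L.
(a) Alkalinity to add: (93 − 62) = 31 mg/L as CaCO₃ × 124,526 L = 3860 g as CaCO₃.
(a) Equivalents: 3860 g ÷ 50 g/eq = 77.21 eq.
(a) Each mole of Na₂CO₃ supplies 2 eq, so 77.21 / 2 = 38.6 mol.
(a) Mass: 38.6 mol × 106 g/mol = 4092 g.

(b) Volume: 719 m³ = 719,000 L.
(b) Moles of Na₂CO₃: 58,200 g ÷ 106 g/mol = 549.1 mol → 1098 eq of alkalinity.
(b) As CaCO₃: 1098 eq × 50 g/eq = 54,910 g.
(b) Rise: 54,910 g / 719,000 L × 1000 = 76.36 mg/L.

(a) 4.09 kg; (b) 76.4 ppm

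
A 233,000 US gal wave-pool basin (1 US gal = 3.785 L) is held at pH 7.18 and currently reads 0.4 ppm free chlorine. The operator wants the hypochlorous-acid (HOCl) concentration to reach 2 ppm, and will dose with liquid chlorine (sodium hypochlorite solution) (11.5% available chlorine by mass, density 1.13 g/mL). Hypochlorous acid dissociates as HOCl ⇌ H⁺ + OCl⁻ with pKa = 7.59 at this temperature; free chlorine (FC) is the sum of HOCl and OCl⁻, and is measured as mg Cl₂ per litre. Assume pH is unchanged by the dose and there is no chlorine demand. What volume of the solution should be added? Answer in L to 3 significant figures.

Volume: 233,000 US gal × 3.785 L/gal = 881,905 L.
[OCl⁻]/[HOCl] = 10^(pH − pKa) = 10^(7.18 − 7.59) = 0.389; fraction as HOCl = 1/(1 + 0.389) = 0.7199.
Free chlorine required for 2 ppm HOCl: 2 / 0.7199 = 2.778 ppm.
FC to add: 2.778 − 0.4 = 2.378 mg/L as Cl₂.
Cl₂ equivalent: 2.378 mg/L × 881,905 L = 2097 g.
Product at 11.5% available Cl: 2097 / 0.115 = 18,240 g.
Volume: 18,240 g ÷ 1.13 g/mL = 16,140 mL.

16.1 L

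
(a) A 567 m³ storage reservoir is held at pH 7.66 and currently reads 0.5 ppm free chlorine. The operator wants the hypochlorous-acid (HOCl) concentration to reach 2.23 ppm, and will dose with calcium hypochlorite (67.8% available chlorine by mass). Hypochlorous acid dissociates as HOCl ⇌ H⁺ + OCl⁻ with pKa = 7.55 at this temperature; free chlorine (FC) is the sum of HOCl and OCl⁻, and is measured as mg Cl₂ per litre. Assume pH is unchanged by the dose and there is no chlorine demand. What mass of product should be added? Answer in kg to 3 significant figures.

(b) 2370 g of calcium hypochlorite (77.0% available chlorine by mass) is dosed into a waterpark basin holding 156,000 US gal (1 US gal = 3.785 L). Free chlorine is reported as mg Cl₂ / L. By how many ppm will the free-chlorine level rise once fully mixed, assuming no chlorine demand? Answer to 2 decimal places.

(a) 3.85 kg; (b) 3.09 ppm

(a) Volume: 567 m³ = 567,000 L.
(a) [OCl⁻]/[HOCl] = 10^(pH − pKa) = 10^(7.66 − 7.55) = 1.288; fraction as HOCl = 1/(1 + 1.288) = 0.437.
(a) Free chlorine required for 2.23 ppm HOCl: 2.23 / 0.437 = 5.103 ppm.
(a) FC to add: 5.103 − 0.5 = 4.603 mg/L as Cl₂.
(a) Cl₂ equivalent: 4.603 mg/L × 567,000 L = 2610 g.
(a) Product at 67.8% available Cl: 2610 / 0.678 = 3849 g.

(b) Volume: 156,000 US gal × 3.785 L/gal = 590,460 L.
(b) Available chlorine delivered: 2370 g × 0.77 = 1825 g as Cl₂.
(b) Concentration rise: 1825 g / 590,460 L = 3.091 mg/L = 3.09 ppm.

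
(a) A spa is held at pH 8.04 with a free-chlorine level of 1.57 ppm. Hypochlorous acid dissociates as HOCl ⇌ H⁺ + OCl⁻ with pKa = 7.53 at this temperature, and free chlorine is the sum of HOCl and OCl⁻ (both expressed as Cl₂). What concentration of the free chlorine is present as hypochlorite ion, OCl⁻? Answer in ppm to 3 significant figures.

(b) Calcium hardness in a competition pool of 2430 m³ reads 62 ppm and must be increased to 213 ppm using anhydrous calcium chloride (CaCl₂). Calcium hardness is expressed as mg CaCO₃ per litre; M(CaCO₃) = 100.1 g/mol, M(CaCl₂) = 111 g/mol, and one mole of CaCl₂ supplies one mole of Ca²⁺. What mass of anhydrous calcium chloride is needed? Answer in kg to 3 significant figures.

(a) [OCl⁻]/[HOCl] = 10^(pH − pKa) = 10^(8.04 − 7.53) = 10^0.51 = 3.236.
(a) Fraction as HOCl = 1 / (1 + 3.236) = 0.2361.
(a) OCl⁻ = (1 − 0.2361) × 1.57 ppm = 1.199 ppm.

(b) Volume: 2430 m³ = 2,430,000 L.
(b) Hardness to add: (213 − 62) = 151 mg/L as CaCO₃ × 2,430,000 L = 366,900 g as CaCO₃.
(b) Moles of Ca²⁺ (1 mol Ca²⁺ ≡ 1 mol CaCO₃): 366,900 / 100.1 g/mol = 3666 mol.
(b) Mass of CaCl₂: 3666 × 111 = 406,900 g.

(a) 1.20 ppm; (b) 407 kg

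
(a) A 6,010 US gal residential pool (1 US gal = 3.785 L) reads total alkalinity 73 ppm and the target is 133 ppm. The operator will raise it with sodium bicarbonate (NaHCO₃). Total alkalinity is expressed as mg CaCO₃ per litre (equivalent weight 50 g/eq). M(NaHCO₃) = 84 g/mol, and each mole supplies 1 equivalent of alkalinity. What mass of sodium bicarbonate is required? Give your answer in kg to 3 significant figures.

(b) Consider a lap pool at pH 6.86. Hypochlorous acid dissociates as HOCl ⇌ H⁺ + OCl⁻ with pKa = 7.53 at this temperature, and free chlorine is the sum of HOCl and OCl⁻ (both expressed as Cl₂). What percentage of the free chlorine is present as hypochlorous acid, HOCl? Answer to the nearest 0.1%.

(a) 2.29 kg; (b) 82.4%

(a) Volume: 6,010 US gal × 3.785 L/gal = 22,748 L.
(a) Alkalinity to add: (133 − 73) = 60 mg/L as CaCO₃ × 22,748 L = 1365 g as CaCO₃.
(a) Equivalents: 1365 g ÷ 50 g/eq = 27.3 eq.
(a) NaHCO₃ supplies 1 eq per mole → 27.3 mol.
(a) Mass: 27.3 mol × 84 g/mol = 2293 g.

(b) [OCl⁻]/[HOCl] = 10^(pH − pKa) = 10^(6.86 − 7.53) = 10^-0.67 = 0.2138.
(b) Fraction as HOCl = 1 / (1 + 0.2138) = 0.8239.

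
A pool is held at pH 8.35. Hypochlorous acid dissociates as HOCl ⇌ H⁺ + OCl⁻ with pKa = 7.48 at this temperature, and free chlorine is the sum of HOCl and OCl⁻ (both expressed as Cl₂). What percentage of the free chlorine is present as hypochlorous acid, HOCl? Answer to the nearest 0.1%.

11.9%

[OCl⁻]/[HOCl] = 10^(pH − pKa) = 10^(8.35 − 7.48) = 10^0.87 = 7.413.
Fraction as HOCl = 1 / (1 + 7.413) = 0.1189.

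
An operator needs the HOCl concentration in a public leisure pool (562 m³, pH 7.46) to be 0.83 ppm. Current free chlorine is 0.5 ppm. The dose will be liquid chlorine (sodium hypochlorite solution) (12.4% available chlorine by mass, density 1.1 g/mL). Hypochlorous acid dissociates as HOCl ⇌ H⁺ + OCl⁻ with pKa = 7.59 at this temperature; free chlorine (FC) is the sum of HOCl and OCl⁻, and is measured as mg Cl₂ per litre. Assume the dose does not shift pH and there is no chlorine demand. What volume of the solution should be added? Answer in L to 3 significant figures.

3.89 L

Volume: 562 m³ = 562,000 L.
[OCl⁻]/[HOCl] = 10^(pH − pKa) = 10^(7.46 − 7.59) = 0.7413; fraction as HOCl = 1/(1 + 0.7413) = 0.5743.
Free chlorine required for 0.83 ppm HOCl: 0.83 / 0.5743 = 1.445 ppm.
FC to add: 1.445 − 0.5 = 0.9453 mg/L as Cl₂.
Cl₂ equivalent: 0.9453 mg/L × 562,000 L = 531.3 g.
Product at 12.4% available Cl: 531.3 / 0.124 = 4284 g.
Volume: 4284 g ÷ 1.1 g/mL = 3895 mL.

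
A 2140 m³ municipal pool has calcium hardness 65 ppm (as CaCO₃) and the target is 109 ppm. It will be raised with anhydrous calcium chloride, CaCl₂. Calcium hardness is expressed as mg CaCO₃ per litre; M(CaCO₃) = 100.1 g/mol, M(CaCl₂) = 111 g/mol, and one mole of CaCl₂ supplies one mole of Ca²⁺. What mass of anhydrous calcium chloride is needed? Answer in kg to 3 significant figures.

104 kg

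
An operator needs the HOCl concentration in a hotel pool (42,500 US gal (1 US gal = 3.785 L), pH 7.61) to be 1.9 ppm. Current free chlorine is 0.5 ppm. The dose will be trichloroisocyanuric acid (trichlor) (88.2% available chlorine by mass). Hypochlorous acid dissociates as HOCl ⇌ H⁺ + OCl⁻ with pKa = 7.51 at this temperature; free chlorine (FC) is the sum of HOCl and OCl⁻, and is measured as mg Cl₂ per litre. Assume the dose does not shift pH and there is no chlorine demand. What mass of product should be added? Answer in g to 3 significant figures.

692 g

Volume: 42,500 US gal × 3.785 L/gal = 160,862 L.
[OCl⁻]/[HOCl] = 10^(pH − pKa) = 10^(7.61 − 7.51) = 1.259; fraction as HOCl = 1/(1 + 1.259) = 0.4427.
Free chlorine required for 1.9 ppm HOCl: 1.9 / 0.4427 = 4.292 ppm.
FC to add: 4.292 − 0.5 = 3.792 mg/L as Cl₂.
Cl₂ equivalent: 3.792 mg/L × 160,862 L = 610 g.
Product at 88.2% available Cl: 610 / 0.882 = 691.6 g.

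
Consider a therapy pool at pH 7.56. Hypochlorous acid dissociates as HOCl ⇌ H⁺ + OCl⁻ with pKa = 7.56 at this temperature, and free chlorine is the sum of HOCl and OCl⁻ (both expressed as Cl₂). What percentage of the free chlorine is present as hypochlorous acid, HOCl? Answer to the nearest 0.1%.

50.0%

[OCl⁻]/[HOCl] = 10^(pH − pKa) = 10^(7.56 − 7.56) = 10^0.00 = 1.
Fraction as HOCl = 1 / (1 + 1) = 0.5.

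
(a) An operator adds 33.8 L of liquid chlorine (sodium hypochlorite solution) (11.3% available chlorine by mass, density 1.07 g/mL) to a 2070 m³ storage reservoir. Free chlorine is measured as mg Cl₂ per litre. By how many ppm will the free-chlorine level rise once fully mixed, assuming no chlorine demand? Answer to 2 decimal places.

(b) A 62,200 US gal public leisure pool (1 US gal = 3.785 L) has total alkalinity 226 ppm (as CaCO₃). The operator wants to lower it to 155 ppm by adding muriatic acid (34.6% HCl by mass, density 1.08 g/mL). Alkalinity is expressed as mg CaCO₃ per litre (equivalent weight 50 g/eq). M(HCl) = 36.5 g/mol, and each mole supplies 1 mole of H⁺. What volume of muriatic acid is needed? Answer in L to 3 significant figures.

(a) 1.97 ppm; (b) 32.7 L

(a) Volume: 2070 m³ = 2,070,000 L.
(a) Mass of solution: 33.8 L × 1000 mL/L × 1.07 g/mL = 36,170 g.
(a) Available chlorine delivered: 36,170 g × 0.113 = 4087 g as Cl₂.
(a) Concentration rise: 4087 g / 2,070,000 L = 1.974 mg/L = 1.97 ppm.

(b) Volume: 62,200 US gal × 3.785 L/gal = 235,427 L.
(b) Alkalinity to neutralize: (226 − 155) = 71 mg/L as CaCO₃ × 235,427 L = 16,720 g as CaCO₃.
(b) Equivalents of H⁺ required: 16,720 ÷ 50 g/eq = 334.3 eq = 334.3 mol HCl.
(b) Mass of HCl: 334.3 × 36.5 = 12,200 g.
(b) Mass of 34.6% solution: 12,200 / 0.346 = 35,270 g.
(b) Volume: 35,270 g ÷ 1.08 g/mL = 32,650 mL.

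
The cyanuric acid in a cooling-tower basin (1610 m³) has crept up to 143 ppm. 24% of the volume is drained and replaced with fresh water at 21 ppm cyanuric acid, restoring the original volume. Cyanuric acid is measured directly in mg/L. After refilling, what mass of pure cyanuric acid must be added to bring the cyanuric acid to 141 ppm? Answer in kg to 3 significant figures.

Volume: 1610 m³ = 1,610,000 L.
After draining 24% and refilling: 143 × 0.76 + 21 × 0.24 = 113.72 ppm.
Deficit to target: 141 − 113.72 = 27.28 mg/L.
Mass: 27.28 mg/L × 1,610,000 L = 43,920 g cyanuric acid.

43.9 kg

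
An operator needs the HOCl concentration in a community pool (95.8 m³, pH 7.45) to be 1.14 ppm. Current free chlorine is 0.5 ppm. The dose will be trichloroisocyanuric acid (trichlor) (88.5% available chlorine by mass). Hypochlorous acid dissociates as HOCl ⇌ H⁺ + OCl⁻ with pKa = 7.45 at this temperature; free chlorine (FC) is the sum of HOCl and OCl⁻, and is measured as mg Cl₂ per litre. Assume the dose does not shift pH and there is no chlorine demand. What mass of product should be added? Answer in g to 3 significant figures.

193 g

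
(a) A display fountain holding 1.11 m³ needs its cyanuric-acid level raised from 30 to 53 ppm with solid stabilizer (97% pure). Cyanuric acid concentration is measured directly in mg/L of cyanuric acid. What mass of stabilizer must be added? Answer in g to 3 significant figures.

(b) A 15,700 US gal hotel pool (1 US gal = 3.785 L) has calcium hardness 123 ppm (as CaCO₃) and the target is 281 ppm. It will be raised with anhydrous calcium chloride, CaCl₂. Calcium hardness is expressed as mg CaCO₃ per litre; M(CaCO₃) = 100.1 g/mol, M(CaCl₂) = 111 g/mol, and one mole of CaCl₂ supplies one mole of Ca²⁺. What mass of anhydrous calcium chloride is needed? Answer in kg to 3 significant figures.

(a) Volume: 1.11 m³ = 1,110 L.
(a) CYA to add: (53 − 30) = 23 mg/L × 1,110 L = 25.53 g cyanuric acid.
(a) At 97% purity: 25.53 / 0.97 = 26.32 g product.

(b) Volume: 15,700 US gal × 3.785 L/gal = 59,424 L.
(b) Hardness to add: (281 − 123) = 158 mg/L as CaCO₃ × 59,424 L = 9389 g as CaCO₃.
(b) Moles of Ca²⁺ (1 mol Ca²⁺ ≡ 1 mol CaCO₃): 9389 / 100.1 g/mol = 93.8 mol.
(b) Mass of CaCl₂: 93.8 × 111 = 10,410 g.

(a) 26.3 g; (b) 10.4 kg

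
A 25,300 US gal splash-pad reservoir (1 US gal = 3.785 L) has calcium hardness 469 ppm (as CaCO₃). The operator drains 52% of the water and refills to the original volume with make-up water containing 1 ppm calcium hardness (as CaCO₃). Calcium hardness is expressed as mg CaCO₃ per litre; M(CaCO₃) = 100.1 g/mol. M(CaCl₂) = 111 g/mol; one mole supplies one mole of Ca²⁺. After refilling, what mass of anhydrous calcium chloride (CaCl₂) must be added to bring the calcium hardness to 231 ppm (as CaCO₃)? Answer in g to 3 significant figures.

Volume: 25,300 US gal × 3.785 L/gal = 95,760 L.
After draining 52% and refilling: 469 × 0.48 + 1 × 0.52 = 225.64 ppm.
Deficit to target: 231 − 225.64 = 5.36 mg/L.
As CaCO₃: 5.36 mg/L × 95,760 L = 513.3 g; ÷ 100.1 = 5.128 mol Ca²⁺.
Mass: 5.128 × 111 = 569.2 g.

569 g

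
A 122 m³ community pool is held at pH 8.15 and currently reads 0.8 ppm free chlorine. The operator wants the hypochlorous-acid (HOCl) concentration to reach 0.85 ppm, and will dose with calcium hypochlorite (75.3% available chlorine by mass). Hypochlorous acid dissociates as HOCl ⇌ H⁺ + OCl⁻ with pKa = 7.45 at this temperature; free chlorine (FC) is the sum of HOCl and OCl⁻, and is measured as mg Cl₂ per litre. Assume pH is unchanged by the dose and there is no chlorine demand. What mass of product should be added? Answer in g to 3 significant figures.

698 g

Volume: 122 m³ = 122,000 L.
[OCl⁻]/[HOCl] = 10^(pH − pKa) = 10^(8.15 − 7.45) = 5.012; fraction as HOCl = 1/(1 + 5.012) = 0.1663.
Free chlorine required for 0.85 ppm HOCl: 0.85 / 0.1663 = 5.11 ppm.
FC to add: 5.11 − 0.8 = 4.31 mg/L as Cl₂.
Cl₂ equivalent: 4.31 mg/L × 122,000 L = 525.8 g.
Product at 75.3% available Cl: 525.8 / 0.753 = 698.3 g.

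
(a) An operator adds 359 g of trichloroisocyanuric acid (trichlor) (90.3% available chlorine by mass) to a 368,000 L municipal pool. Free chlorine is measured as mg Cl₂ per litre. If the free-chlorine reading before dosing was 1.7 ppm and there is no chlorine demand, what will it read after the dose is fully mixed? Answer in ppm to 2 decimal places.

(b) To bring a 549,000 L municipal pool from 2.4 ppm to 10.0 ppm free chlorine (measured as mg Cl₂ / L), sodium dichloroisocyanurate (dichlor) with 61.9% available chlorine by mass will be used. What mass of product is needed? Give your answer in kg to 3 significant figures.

(a) 2.58 ppm; (b) 6.74 kg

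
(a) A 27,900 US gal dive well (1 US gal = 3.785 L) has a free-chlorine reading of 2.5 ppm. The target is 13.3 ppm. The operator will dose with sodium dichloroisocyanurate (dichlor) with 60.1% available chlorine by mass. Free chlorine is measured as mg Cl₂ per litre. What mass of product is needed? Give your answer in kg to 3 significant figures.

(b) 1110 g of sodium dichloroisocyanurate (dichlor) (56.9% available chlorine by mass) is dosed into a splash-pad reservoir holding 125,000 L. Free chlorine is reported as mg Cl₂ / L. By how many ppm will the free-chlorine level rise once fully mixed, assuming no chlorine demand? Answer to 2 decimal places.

(a) 1.90 kg; (b) 5.05 ppm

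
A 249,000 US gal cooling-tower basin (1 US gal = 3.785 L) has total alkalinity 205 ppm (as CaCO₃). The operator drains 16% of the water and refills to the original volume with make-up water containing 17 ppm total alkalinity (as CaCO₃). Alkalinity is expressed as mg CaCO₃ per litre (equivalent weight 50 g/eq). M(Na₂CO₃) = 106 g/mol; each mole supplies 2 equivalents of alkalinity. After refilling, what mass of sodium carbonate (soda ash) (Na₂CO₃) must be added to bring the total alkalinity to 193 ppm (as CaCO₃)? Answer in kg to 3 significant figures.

18.1 kg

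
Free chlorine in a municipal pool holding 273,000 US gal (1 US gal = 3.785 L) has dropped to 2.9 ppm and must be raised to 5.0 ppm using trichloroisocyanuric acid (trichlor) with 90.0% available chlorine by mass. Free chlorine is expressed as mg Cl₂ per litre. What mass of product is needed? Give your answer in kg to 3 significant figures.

Volume: 273,000 US gal × 3.785 L/gal = 1,033,305 L.
Chlorine deficit: 5.0 − 2.9 = 2.1 ppm = 2.1 mg/L as Cl₂.
Cl₂ equivalent needed: 2.1 mg/L × 1,033,305 L = 2,170,000 mg = 2170 g.
Product at 90.0% available chlorine: 2170 / 0.9 = 2411 g.

2.41 kg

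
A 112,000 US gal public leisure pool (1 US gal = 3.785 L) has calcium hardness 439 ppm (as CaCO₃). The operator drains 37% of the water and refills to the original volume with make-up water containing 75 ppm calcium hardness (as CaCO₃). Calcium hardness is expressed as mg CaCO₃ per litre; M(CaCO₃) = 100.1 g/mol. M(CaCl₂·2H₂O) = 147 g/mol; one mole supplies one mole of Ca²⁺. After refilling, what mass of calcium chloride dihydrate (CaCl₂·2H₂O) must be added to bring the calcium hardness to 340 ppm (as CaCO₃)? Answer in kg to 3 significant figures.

22.2 kg

Volume: 112,000 US gal × 3.785 L/gal = 423,920 L.
After draining 37% and refilling: 439 × 0.63 + 75 × 0.37 = 304.32 ppm.
Deficit to target: 340 − 304.32 = 35.68 mg/L.
As CaCO₃: 35.68 mg/L × 423,920 L = 15,130 g; ÷ 100.1 = 151.1 mol Ca²⁺.
Mass: 151.1 × 147 = 22,210 g.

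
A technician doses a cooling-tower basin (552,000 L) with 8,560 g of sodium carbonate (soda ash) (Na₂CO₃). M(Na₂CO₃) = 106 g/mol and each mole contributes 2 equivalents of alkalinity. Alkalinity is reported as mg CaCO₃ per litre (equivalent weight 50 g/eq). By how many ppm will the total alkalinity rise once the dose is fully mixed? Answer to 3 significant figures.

Moles of Na₂CO₃: 8,560 g ÷ 106 g/mol = 80.75 mol → 161.5 eq of alkalinity.
As CaCO₃: 161.5 eq × 50 g/eq = 8075 g.
Rise: 8075 g / 552,000 L × 1000 = 14.63 mg/L.

14.6 ppm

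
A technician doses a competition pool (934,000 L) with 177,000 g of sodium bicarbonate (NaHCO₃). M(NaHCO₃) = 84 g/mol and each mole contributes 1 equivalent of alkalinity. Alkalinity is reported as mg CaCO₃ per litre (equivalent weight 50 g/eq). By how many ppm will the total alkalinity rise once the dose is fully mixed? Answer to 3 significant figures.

113 ppm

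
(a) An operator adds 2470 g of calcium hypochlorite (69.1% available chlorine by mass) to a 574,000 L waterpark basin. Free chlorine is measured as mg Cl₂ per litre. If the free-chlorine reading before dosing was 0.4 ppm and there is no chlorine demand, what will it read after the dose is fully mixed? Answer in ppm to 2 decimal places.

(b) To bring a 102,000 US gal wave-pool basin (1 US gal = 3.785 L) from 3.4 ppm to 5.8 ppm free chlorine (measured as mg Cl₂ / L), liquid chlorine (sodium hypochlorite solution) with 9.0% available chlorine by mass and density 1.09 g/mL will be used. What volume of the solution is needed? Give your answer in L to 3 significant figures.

(a) 3.37 ppm; (b) 9.45 L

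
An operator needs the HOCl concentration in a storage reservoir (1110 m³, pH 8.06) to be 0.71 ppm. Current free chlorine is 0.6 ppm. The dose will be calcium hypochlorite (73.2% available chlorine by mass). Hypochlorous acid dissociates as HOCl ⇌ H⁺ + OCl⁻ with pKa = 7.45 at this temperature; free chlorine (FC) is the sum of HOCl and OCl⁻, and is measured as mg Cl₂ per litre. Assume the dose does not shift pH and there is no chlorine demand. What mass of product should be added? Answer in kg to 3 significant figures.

Volume: 1110 m³ = 1,110,000 L.
[OCl⁻]/[HOCl] = 10^(pH − pKa) = 10^(8.06 − 7.45) = 4.074; fraction as HOCl = 1/(1 + 4.074) = 0.1971.
Free chlorine required for 0.71 ppm HOCl: 0.71 / 0.1971 = 3.602 ppm.
FC to add: 3.602 − 0.6 = 3.002 mg/L as Cl₂.
Cl₂ equivalent: 3.002 mg/L × 1,110,000 L = 3333 g.
Product at 73.2% available Cl: 3333 / 0.732 = 4553 g.

4.55 kg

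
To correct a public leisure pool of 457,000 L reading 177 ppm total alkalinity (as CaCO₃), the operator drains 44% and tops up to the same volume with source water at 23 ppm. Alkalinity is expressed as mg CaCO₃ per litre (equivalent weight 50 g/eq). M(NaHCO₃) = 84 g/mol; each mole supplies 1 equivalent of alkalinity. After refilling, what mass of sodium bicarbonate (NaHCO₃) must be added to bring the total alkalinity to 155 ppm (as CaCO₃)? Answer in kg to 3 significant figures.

35.1 kg

After draining 44% and refilling: 177 × 0.56 + 23 × 0.44 = 109.24 ppm.
Deficit to target: 155 − 109.24 = 45.76 mg/L.
As CaCO₃: 45.76 mg/L × 457,000 L = 20,910 g; ÷ 50 g/eq ÷ 1 = 418.2 mol NaHCO₃.
Mass: 418.2 × 84 = 35,130 g.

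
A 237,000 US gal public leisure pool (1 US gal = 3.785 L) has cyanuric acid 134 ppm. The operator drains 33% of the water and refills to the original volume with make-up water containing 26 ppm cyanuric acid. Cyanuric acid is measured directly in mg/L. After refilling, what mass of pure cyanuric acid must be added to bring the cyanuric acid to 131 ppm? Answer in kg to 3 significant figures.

29.3 kg

Volume: 237,000 US gal × 3.785 L/gal = 897,045 L.
After draining 33% and refilling: 134 × 0.67 + 26 × 0.33 = 98.36 ppm.
Deficit to target: 131 − 98.36 = 32.64 mg/L.
Mass: 32.64 mg/L × 897,045 L = 29,280 g cyanuric acid.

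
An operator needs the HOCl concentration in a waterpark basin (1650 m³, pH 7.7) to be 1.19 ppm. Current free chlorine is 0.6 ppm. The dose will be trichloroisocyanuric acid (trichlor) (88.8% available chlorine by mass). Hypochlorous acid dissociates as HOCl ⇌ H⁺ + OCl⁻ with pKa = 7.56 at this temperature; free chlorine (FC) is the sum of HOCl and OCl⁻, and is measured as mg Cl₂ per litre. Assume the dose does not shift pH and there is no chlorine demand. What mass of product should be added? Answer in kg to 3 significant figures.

4.15 kg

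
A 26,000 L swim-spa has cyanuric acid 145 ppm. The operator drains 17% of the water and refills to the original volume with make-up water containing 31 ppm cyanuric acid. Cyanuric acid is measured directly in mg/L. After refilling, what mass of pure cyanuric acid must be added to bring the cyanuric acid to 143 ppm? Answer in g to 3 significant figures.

452 g

After draining 17% and refilling: 145 × 0.83 + 31 × 0.17 = 125.62 ppm.
Deficit to target: 143 − 125.62 = 17.38 mg/L.
Mass: 17.38 mg/L × 26,000 L = 451.9 g cyanuric acid.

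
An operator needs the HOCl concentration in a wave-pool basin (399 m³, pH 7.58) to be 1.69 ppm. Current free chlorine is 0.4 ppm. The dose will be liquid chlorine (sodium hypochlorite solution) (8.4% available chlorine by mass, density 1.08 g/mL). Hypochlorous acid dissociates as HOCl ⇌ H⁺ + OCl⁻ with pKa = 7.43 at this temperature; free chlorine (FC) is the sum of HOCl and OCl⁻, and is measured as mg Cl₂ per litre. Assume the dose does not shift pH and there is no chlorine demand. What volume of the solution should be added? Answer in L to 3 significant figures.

16.2 L

Volume: 399 m³ = 399,000 L.
[OCl⁻]/[HOCl] = 10^(pH − pKa) = 10^(7.58 − 7.43) = 1.413; fraction as HOCl = 1/(1 + 1.413) = 0.4145.
Free chlorine required for 1.69 ppm HOCl: 1.69 / 0.4145 = 4.077 ppm.
FC to add: 4.077 − 0.4 = 3.677 mg/L as Cl₂.
Cl₂ equivalent: 3.677 mg/L × 399,000 L = 1467 g.
Product at 8.4% available Cl: 1467 / 0.084 = 17,470 g.
Volume: 17,470 g ÷ 1.08 g/mL = 16,170 mL.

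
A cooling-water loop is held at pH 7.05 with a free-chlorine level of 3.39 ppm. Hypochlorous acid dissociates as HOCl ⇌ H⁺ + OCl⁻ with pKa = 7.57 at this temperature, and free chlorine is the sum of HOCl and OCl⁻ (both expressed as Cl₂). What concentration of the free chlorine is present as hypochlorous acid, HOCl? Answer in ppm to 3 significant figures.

2.60 ppm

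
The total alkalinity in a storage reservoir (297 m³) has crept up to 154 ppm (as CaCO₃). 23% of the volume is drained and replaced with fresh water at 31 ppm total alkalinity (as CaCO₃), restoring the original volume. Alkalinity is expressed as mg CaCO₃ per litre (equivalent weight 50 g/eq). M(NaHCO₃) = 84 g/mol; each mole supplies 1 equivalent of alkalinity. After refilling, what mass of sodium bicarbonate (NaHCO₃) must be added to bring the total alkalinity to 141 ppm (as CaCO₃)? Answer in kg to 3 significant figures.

7.63 kg

Volume: 297 m³ = 297,000 L.
After draining 23% and refilling: 154 × 0.77 + 31 × 0.23 = 125.71 ppm.
Deficit to target: 141 − 125.71 = 15.29 mg/L.
As CaCO₃: 15.29 mg/L × 297,000 L = 4541 g; ÷ 50 g/eq ÷ 1 = 90.82 mol NaHCO₃.
Mass: 90.82 × 84 = 7629 g.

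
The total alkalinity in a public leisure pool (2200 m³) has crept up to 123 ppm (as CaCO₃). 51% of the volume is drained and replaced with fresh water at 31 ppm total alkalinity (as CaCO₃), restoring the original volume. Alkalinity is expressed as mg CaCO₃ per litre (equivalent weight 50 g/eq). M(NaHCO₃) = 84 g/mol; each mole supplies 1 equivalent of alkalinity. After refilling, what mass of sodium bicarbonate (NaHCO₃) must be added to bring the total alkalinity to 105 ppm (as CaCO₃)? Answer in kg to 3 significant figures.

107 kg

Volume: 2200 m³ = 2,200,000 L.
After draining 51% and refilling: 123 × 0.49 + 31 × 0.51 = 76.08 ppm.
Deficit to target: 105 − 76.08 = 28.92 mg/L.
As CaCO₃: 28.92 mg/L × 2,200,000 L = 63,620 g; ÷ 50 g/eq ÷ 1 = 1272 mol NaHCO₃.
Mass: 1272 × 84 = 106,900 g.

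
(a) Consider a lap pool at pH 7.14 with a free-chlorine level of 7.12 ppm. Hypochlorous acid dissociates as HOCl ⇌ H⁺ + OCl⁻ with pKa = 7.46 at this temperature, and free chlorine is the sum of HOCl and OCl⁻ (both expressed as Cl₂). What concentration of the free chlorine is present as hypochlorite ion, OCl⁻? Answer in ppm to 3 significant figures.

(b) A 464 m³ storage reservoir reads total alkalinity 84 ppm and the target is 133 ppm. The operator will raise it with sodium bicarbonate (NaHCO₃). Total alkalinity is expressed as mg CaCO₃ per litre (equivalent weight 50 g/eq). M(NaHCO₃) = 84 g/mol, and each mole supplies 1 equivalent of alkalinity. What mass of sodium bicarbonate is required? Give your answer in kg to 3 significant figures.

(a) 2.30 ppm; (b) 38.2 kg

(a) [OCl⁻]/[HOCl] = 10^(pH − pKa) = 10^(7.14 − 7.46) = 10^-0.32 = 0.4786.
(a) Fraction as HOCl = 1 / (1 + 0.4786) = 0.6763.
(a) OCl⁻ = (1 − 0.6763) × 7.12 ppm = 2.305 ppm.

(b) Volume: 464 m³ = 464,000 L.
(b) Alkalinity to add: (133 − 84) = 49 mg/L as CaCO₃ × 464,000 L = 22,740 g as CaCO₃.
(b) Equivalents: 22,740 g ÷ 50 g/eq = 454.7 eq.
(b) NaHCO₃ supplies 1 eq per mole → 454.7 mol.
(b) Mass: 454.7 mol × 84 g/mol = 38,200 g.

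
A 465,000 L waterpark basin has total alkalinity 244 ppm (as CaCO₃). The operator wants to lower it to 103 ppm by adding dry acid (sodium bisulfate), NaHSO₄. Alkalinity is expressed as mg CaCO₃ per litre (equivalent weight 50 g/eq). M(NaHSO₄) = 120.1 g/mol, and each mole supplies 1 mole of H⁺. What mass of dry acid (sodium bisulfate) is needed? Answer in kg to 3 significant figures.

Alkalinity to neutralize: (244 − 103) = 141 mg/L as CaCO₃ × 465,000 L = 65,560 g as CaCO₃.
Equivalents of H⁺ required: 65,560 ÷ 50 g/eq = 1311 eq = 1311 mol NaHSO₄.
Mass of NaHSO₄: 1311 × 120.1 = 157,500 g.

157 kg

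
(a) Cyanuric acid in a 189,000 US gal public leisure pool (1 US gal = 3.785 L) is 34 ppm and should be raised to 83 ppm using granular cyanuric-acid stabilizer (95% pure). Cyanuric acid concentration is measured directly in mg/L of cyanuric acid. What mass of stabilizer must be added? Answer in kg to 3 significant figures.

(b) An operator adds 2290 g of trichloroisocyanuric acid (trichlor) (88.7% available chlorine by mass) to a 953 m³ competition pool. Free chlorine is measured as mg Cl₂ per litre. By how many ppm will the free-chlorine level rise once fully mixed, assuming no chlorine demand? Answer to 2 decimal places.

(a) 36.9 kg; (b) 2.13 ppm

(a) Volume: 189,000 US gal × 3.785 L/gal = 715,365 L.
(a) CYA to add: (83 − 34) = 49 mg/L × 715,365 L = 35,050 g cyanuric acid.
(a) At 95% purity: 35,050 / 0.95 = 36,900 g product.

(b) Volume: 953 m³ = 953,000 L.
(b) Available chlorine delivered: 2290 g × 0.887 = 2031 g as Cl₂.
(b) Concentration rise: 2031 g / 953,000 L = 2.131 mg/L = 2.13 ppm.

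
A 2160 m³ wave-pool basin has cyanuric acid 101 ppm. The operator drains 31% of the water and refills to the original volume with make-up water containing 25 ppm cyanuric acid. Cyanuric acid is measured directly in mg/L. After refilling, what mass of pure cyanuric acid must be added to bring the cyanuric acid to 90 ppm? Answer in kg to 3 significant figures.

Volume: 2160 m³ = 2,160,000 L.
After draining 31% and refilling: 101 × 0.69 + 25 × 0.31 = 77.44 ppm.
Deficit to target: 90 − 77.44 = 12.56 mg/L.
Mass: 12.56 mg/L × 2,160,000 L = 27,130 g cyanuric acid.

27.1 kg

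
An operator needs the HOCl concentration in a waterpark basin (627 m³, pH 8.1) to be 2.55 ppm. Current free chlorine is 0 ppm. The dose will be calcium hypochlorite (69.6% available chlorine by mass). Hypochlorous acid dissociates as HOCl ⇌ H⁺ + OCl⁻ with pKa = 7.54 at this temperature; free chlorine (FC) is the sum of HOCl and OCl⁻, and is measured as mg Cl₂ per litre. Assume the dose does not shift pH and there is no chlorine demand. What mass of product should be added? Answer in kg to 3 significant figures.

10.6 kg

Volume: 627 m³ = 627,000 L.
[OCl⁻]/[HOCl] = 10^(pH − pKa) = 10^(8.1 − 7.54) = 3.631; fraction as HOCl = 1/(1 + 3.631) = 0.2159.
Free chlorine required for 2.55 ppm HOCl: 2.55 / 0.2159 = 11.81 ppm.
FC to add: 11.81 − 0 = 11.81 mg/L as Cl₂.
Cl₂ equivalent: 11.81 mg/L × 627,000 L = 7404 g.
Product at 69.6% available Cl: 7404 / 0.696 = 10,640 g.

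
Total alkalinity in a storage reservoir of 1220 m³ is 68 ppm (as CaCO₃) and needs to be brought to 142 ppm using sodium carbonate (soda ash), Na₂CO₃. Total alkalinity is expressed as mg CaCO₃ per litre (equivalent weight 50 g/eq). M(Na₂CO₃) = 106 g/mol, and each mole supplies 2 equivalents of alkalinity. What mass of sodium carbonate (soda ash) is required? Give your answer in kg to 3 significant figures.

95.7 kg

Volume: 1220 m³ = 1,220,000 L.
Alkalinity to add: (142 − 68) = 74 mg/L as CaCO₃ × 1,220,000 L = 90,280 g as CaCO₃.
Equivalents: 90,280 g ÷ 50 g/eq = 1806 eq.
Each mole of Na₂CO₃ supplies 2 eq, so 1806 / 2 = 902.8 mol.
Mass: 902.8 mol × 106 g/mol = 95,700 g.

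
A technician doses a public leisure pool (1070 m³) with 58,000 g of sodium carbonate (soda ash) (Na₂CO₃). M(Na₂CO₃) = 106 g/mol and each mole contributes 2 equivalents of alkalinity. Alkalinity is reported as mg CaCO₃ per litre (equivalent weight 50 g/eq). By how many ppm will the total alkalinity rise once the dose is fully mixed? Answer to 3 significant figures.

Volume: 1070 m³ = 1,070,000 L.
Moles of Na₂CO₃: 58,000 g ÷ 106 g/mol = 547.2 mol → 1094 eq of alkalinity.
As CaCO₃: 1094 eq × 50 g/eq = 54,720 g.
Rise: 54,720 g / 1,070,000 L × 1000 = 51.14 mg/L.

51.1 ppm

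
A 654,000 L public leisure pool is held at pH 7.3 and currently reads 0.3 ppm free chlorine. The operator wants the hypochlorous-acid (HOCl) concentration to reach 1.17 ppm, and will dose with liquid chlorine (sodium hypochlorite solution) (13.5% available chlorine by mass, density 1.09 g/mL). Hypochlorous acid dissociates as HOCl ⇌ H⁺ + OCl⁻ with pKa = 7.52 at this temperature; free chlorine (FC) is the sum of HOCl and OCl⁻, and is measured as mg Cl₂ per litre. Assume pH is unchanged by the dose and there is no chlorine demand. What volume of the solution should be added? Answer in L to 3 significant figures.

7.00 L

[OCl⁻]/[HOCl] = 10^(pH − pKa) = 10^(7.3 − 7.52) = 0.6026; fraction as HOCl = 1/(1 + 0.6026) = 0.624.
Free chlorine required for 1.17 ppm HOCl: 1.17 / 0.624 = 1.875 ppm.
FC to add: 1.875 − 0.3 = 1.575 mg/L as Cl₂.
Cl₂ equivalent: 1.575 mg/L × 654,000 L = 1030 g.
Product at 13.5% available Cl: 1030 / 0.135 = 7630 g.
Volume: 7630 g ÷ 1.09 g/mL = 7000 mL.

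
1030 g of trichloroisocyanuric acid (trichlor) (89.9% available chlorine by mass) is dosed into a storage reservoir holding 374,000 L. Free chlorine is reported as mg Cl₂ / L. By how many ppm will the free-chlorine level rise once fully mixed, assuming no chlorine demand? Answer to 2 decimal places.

2.48 ppm

Available chlorine delivered: 1030 g × 0.899 = 926 g as Cl₂.
Concentration rise: 926 g / 374,000 L = 2.476 mg/L = 2.48 ppm.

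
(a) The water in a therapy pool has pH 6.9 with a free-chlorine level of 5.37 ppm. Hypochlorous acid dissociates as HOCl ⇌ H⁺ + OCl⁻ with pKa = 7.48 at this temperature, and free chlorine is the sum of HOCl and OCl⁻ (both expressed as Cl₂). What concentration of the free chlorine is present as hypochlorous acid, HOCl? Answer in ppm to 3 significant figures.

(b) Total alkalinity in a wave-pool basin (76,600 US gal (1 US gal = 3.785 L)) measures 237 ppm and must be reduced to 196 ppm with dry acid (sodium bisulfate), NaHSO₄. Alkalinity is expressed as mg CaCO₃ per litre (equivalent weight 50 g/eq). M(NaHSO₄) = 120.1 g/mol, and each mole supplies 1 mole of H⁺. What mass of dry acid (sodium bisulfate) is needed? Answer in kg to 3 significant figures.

(a) 4.25 ppm; (b) 28.6 kg

(a) [OCl⁻]/[HOCl] = 10^(pH − pKa) = 10^(6.9 − 7.48) = 10^-0.58 = 0.263.
(a) Fraction as HOCl = 1 / (1 + 0.263) = 0.7917.
(a) HOCl = 0.7917 × 5.37 ppm = 4.252 ppm.

(b) Volume: 76,600 US gal × 3.785 L/gal = 289,931 L.
(b) Alkalinity to neutralize: (237 − 196) = 41 mg/L as CaCO₃ × 289,931 L = 11,890 g as CaCO₃.
(b) Equivalents of H⁺ required: 11,890 ÷ 50 g/eq = 237.7 eq = 237.7 mol NaHSO₄.
(b) Mass of NaHSO₄: 237.7 × 120.1 = 28,550 g.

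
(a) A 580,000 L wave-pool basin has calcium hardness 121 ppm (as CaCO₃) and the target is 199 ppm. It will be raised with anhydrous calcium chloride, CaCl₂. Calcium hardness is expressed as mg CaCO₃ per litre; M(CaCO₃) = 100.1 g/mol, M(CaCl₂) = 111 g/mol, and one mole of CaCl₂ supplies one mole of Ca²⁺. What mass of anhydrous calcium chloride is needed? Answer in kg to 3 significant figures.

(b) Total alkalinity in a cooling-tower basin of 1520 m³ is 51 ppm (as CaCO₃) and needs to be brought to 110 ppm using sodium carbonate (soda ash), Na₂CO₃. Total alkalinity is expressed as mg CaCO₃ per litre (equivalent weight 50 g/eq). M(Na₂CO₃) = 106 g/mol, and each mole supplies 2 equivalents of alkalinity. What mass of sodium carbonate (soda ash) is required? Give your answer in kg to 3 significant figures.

(a) Hardness to add: (199 − 121) = 78 mg/L as CaCO₃ × 580,000 L = 45,240 g as CaCO₃.
(a) Moles of Ca²⁺ (1 mol Ca²⁺ ≡ 1 mol CaCO₃): 45,240 / 100.1 g/mol = 451.9 mol.
(a) Mass of CaCl₂: 451.9 × 111 = 50,170 g.

(b) Volume: 1520 m³ = 1,520,000 L.
(b) Alkalinity to add: (110 − 51) = 59 mg/L as CaCO₃ × 1,520,000 L = 89,680 g as CaCO₃.
(b) Equivalents: 89,680 g ÷ 50 g/eq = 1794 eq.
(b) Each mole of Na₂CO₃ supplies 2 eq, so 1794 / 2 = 896.8 mol.
(b) Mass: 896.8 mol × 106 g/mol = 95,060 g.

(a) 50.2 kg; (b) 95.1 kg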